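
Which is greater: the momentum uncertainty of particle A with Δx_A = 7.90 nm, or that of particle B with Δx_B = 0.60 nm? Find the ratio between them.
Particle B has the larger minimum momentum uncertainty, by a factor of 13.17.

For each particle, the minimum momentum uncertainty is Δp_min = ℏ/(2Δx):

Particle A: Δp_A = ℏ/(2×7.900e-09 m) = 6.675e-27 kg·m/s
Particle B: Δp_B = ℏ/(2×6.000e-10 m) = 8.788e-26 kg·m/s

Ratio: Δp_B/Δp_A = 13.17

Since Δp_min ∝ 1/Δx, the particle with smaller position uncertainty (B) has larger momentum uncertainty.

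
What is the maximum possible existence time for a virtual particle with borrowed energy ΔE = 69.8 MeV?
4.715 ys

Using the energy-time uncertainty principle:
ΔEΔt ≥ ℏ/2

For a virtual particle borrowing energy ΔE, the maximum lifetime is:
Δt_max = ℏ/(2ΔE)

Converting energy:
ΔE = 69.8 MeV = 1.118e-11 J

Δt_max = (1.055e-34 J·s) / (2 × 1.118e-11 J)
Δt_max = 4.715e-24 s = 4.715 ys

Virtual particles with higher borrowed energy exist for shorter times.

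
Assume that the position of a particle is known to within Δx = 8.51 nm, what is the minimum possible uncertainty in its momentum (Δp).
6.196 × 10^-27 kg·m/s

Using the Heisenberg uncertainty principle:
ΔxΔp ≥ ℏ/2

The minimum uncertainty in momentum is:
Δp_min = ℏ/(2Δx)
Δp_min = (1.055e-34 J·s) / (2 × 8.510e-09 m)
Δp_min = 6.196e-27 kg·m/s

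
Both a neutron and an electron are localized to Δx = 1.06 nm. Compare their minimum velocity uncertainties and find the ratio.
The electron has the larger minimum velocity uncertainty, by a ratio of 1838.7.

For both particles, Δp_min = ℏ/(2Δx) = 4.974e-26 kg·m/s (same for both).

The velocity uncertainty is Δv = Δp/m:
- neutron: Δv = 4.974e-26 / 1.675e-27 = 2.970e+01 m/s = 29.699 m/s
- electron: Δv = 4.974e-26 / 9.109e-31 = 5.461e+04 m/s = 54.607 km/s

Ratio: 5.461e+04 / 2.970e+01 = 1838.7

The lighter particle has larger velocity uncertainty because Δv ∝ 1/m.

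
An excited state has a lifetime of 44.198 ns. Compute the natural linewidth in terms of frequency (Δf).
1.800 MHz

Using the energy-time uncertainty principle and E = hf:
ΔEΔt ≥ ℏ/2
hΔf·Δt ≥ ℏ/2

The minimum frequency uncertainty is:
Δf = ℏ/(2hτ) = 1/(4πτ)
Δf = 1/(4π × 4.420e-08 s)
Δf = 1.800e+06 Hz = 1.800 MHz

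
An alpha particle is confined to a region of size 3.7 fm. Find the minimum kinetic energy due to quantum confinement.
95.384 keV

Using the uncertainty principle:

1. Position uncertainty: Δx ≈ 3.700e-15 m
2. Minimum momentum uncertainty: Δp = ℏ/(2Δx) = 1.425e-20 kg·m/s
3. Minimum kinetic energy:
   KE = (Δp)²/(2m) = (1.425e-20)²/(2 × 6.645e-27 kg)
   KE = 1.528e-14 J = 95.384 keV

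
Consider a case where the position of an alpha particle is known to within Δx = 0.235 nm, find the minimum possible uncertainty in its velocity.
33.768 m/s

Using the Heisenberg uncertainty principle and Δp = mΔv:
ΔxΔp ≥ ℏ/2
Δx(mΔv) ≥ ℏ/2

The minimum uncertainty in velocity is:
Δv_min = ℏ/(2mΔx)
Δv_min = (1.055e-34 J·s) / (2 × 6.645e-27 kg × 2.350e-10 m)
Δv_min = 3.377e+01 m/s = 33.768 m/s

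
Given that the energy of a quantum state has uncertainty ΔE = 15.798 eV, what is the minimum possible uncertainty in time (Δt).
20.832 as

Using the energy-time uncertainty principle:
ΔEΔt ≥ ℏ/2

The minimum uncertainty in time is:
Δt_min = ℏ/(2ΔE)
Δt_min = (1.055e-34 J·s) / (2 × 2.531e-18 J)
Δt_min = 2.083e-17 s = 20.832 as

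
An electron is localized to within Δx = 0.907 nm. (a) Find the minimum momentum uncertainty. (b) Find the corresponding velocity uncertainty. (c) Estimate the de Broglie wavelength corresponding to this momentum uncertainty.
(a) Δp_min = 5.814 × 10^-26 kg·m/s
(b) Δv_min = 63.819 km/s
(c) λ_dB = 11.398 nm

Step-by-step:

(a) From the uncertainty principle:
Δp_min = ℏ/(2Δx) = (1.055e-34 J·s)/(2 × 9.070e-10 m) = 5.814e-26 kg·m/s

(b) The velocity uncertainty:
Δv = Δp/m = (5.814e-26 kg·m/s)/(9.109e-31 kg) = 6.382e+04 m/s = 63.819 km/s

(c) The de Broglie wavelength for this momentum:
λ = h/p = (6.626e-34 J·s)/(5.814e-26 kg·m/s) = 1.140e-08 m = 11.398 nm

Note: The de Broglie wavelength is comparable to the localization size, as expected from wave-particle duality.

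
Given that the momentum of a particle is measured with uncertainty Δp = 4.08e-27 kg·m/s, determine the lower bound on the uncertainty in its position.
12.924 nm

Using the Heisenberg uncertainty principle:
ΔxΔp ≥ ℏ/2

The minimum uncertainty in position is:
Δx_min = ℏ/(2Δp)
Δx_min = (1.055e-34 J·s) / (2 × 4.080e-27 kg·m/s)
Δx_min = 1.292e-08 m = 12.924 nm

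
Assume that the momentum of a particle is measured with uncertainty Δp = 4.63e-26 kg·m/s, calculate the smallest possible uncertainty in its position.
1.139 nm

Using the Heisenberg uncertainty principle:
ΔxΔp ≥ ℏ/2

The minimum uncertainty in position is:
Δx_min = ℏ/(2Δp)
Δx_min = (1.055e-34 J·s) / (2 × 4.630e-26 kg·m/s)
Δx_min = 1.139e-09 m = 1.139 nm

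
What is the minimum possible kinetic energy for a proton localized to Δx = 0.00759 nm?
90.047 meV

Localizing a particle requires giving it sufficient momentum uncertainty:

1. From uncertainty principle: Δp ≥ ℏ/(2Δx)
   Δp_min = (1.055e-34 J·s) / (2 × 7.590e-12 m)
   Δp_min = 6.947e-24 kg·m/s

2. This momentum uncertainty corresponds to kinetic energy:
   KE ≈ (Δp)²/(2m) = (6.947e-24)²/(2 × 1.673e-27 kg)
   KE = 1.443e-20 J = 90.047 meV

Tighter localization requires more energy.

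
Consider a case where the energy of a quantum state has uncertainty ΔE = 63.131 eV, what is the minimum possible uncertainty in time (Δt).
5.213 as

Using the energy-time uncertainty principle:
ΔEΔt ≥ ℏ/2

The minimum uncertainty in time is:
Δt_min = ℏ/(2ΔE)
Δt_min = (1.055e-34 J·s) / (2 × 1.011e-17 J)
Δt_min = 5.213e-18 s = 5.213 as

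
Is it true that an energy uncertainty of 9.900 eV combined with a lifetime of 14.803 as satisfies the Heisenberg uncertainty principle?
No, it violates the uncertainty relation.

Calculate the product ΔEΔt:
ΔE = 9.900 eV = 1.586e-18 J
ΔEΔt = (1.586e-18 J) × (1.480e-17 s)
ΔEΔt = 2.348e-35 J·s

Compare to the minimum allowed value ℏ/2:
ℏ/2 = 5.273e-35 J·s

Since ΔEΔt = 2.348e-35 J·s < 5.273e-35 J·s = ℏ/2,
this violates the uncertainty relation.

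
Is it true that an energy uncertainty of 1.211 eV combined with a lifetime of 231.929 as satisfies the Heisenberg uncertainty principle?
No, it violates the uncertainty relation.

Calculate the product ΔEΔt:
ΔE = 1.211 eV = 1.940e-19 J
ΔEΔt = (1.940e-19 J) × (2.319e-16 s)
ΔEΔt = 4.500e-35 J·s

Compare to the minimum allowed value ℏ/2:
ℏ/2 = 5.273e-35 J·s

Since ΔEΔt = 4.500e-35 J·s < 5.273e-35 J·s = ℏ/2,
this violates the uncertainty relation.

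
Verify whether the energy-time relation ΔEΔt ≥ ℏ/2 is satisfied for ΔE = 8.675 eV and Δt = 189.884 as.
Yes, it satisfies the uncertainty relation.

Calculate the product ΔEΔt:
ΔE = 8.675 eV = 1.390e-18 J
ΔEΔt = (1.390e-18 J) × (1.899e-16 s)
ΔEΔt = 2.639e-34 J·s

Compare to the minimum allowed value ℏ/2:
ℏ/2 = 5.273e-35 J·s

Since ΔEΔt = 2.639e-34 J·s ≥ 5.273e-35 J·s = ℏ/2,
this satisfies the uncertainty relation.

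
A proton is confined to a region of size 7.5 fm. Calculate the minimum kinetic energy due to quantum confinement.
92.221 keV

Using the uncertainty principle:

1. Position uncertainty: Δx ≈ 7.500e-15 m
2. Minimum momentum uncertainty: Δp = ℏ/(2Δx) = 7.030e-21 kg·m/s
3. Minimum kinetic energy:
   KE = (Δp)²/(2m) = (7.030e-21)²/(2 × 1.673e-27 kg)
   KE = 1.478e-14 J = 92.221 keV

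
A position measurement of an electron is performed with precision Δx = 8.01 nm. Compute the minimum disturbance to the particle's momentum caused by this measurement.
6.583 × 10^-27 kg·m/s

The uncertainty principle implies that measuring position disturbs momentum:
ΔxΔp ≥ ℏ/2

When we measure position with precision Δx, we necessarily introduce a momentum uncertainty:
Δp ≥ ℏ/(2Δx)
Δp_min = (1.055e-34 J·s) / (2 × 8.010e-09 m)
Δp_min = 6.583e-27 kg·m/s

The more precisely we measure position, the greater the momentum disturbance.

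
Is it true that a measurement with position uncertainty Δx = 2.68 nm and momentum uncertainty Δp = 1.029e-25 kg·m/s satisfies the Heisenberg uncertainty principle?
Yes, it satisfies the uncertainty principle.

Calculate the product ΔxΔp:
ΔxΔp = (2.680e-09 m) × (1.029e-25 kg·m/s)
ΔxΔp = 2.758e-34 J·s

Compare to the minimum allowed value ℏ/2:
ℏ/2 = 5.273e-35 J·s

Since ΔxΔp = 2.758e-34 J·s ≥ 5.273e-35 J·s = ℏ/2,
the measurement satisfies the uncertainty principle.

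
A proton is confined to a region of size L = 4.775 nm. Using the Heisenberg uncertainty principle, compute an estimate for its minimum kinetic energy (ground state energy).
227.514 neV

Using the uncertainty principle to estimate ground state energy:

1. The position uncertainty is approximately the confinement size:
   Δx ≈ L = 4.775e-09 m

2. From ΔxΔp ≥ ℏ/2, the minimum momentum uncertainty is:
   Δp ≈ ℏ/(2L) = 1.104e-26 kg·m/s

3. The kinetic energy is approximately:
   KE ≈ (Δp)²/(2m) = (1.104e-26)²/(2 × 1.673e-27 kg)
   KE ≈ 3.645e-26 J = 227.514 neV

This is an order-of-magnitude estimate of the ground state energy.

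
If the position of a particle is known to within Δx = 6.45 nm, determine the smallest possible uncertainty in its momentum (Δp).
8.175 × 10^-27 kg·m/s

Using the Heisenberg uncertainty principle:
ΔxΔp ≥ ℏ/2

The minimum uncertainty in momentum is:
Δp_min = ℏ/(2Δx)
Δp_min = (1.055e-34 J·s) / (2 × 6.450e-09 m)
Δp_min = 8.175e-27 kg·m/s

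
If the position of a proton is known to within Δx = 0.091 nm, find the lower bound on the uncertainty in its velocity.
346.423 m/s

Using the Heisenberg uncertainty principle and Δp = mΔv:
ΔxΔp ≥ ℏ/2
Δx(mΔv) ≥ ℏ/2

The minimum uncertainty in velocity is:
Δv_min = ℏ/(2mΔx)
Δv_min = (1.055e-34 J·s) / (2 × 1.673e-27 kg × 9.100e-11 m)
Δv_min = 3.464e+02 m/s = 346.423 m/s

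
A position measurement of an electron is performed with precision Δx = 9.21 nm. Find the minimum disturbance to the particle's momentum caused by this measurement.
5.725 × 10^-27 kg·m/s

The uncertainty principle implies that measuring position disturbs momentum:
ΔxΔp ≥ ℏ/2

When we measure position with precision Δx, we necessarily introduce a momentum uncertainty:
Δp ≥ ℏ/(2Δx)
Δp_min = (1.055e-34 J·s) / (2 × 9.210e-09 m)
Δp_min = 5.725e-27 kg·m/s

The more precisely we measure position, the greater the momentum disturbance.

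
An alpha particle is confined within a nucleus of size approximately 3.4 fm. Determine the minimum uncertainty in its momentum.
1.551 × 10^-20 kg·m/s

Using the Heisenberg uncertainty principle:
ΔxΔp ≥ ℏ/2

With Δx ≈ L = 3.400e-15 m (the confinement size):
Δp_min = ℏ/(2Δx)
Δp_min = (1.055e-34 J·s) / (2 × 3.400e-15 m)
Δp_min = 1.551e-20 kg·m/s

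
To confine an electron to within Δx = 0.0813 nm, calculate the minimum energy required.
1.441 eV

Localizing a particle requires giving it sufficient momentum uncertainty:

1. From uncertainty principle: Δp ≥ ℏ/(2Δx)
   Δp_min = (1.055e-34 J·s) / (2 × 8.130e-11 m)
   Δp_min = 6.486e-25 kg·m/s

2. This momentum uncertainty corresponds to kinetic energy:
   KE ≈ (Δp)²/(2m) = (6.486e-25)²/(2 × 9.109e-31 kg)
   KE = 2.309e-19 J = 1.441 eV

Tighter localization requires more energy.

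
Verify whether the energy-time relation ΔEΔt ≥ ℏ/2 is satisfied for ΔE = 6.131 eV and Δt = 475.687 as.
Yes, it satisfies the uncertainty relation.

Calculate the product ΔEΔt:
ΔE = 6.131 eV = 9.823e-19 J
ΔEΔt = (9.823e-19 J) × (4.757e-16 s)
ΔEΔt = 4.673e-34 J·s

Compare to the minimum allowed value ℏ/2:
ℏ/2 = 5.273e-35 J·s

Since ΔEΔt = 4.673e-34 J·s ≥ 5.273e-35 J·s = ℏ/2,
this satisfies the uncertainty relation.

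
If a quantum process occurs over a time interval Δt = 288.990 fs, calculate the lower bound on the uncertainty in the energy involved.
1.139 meV

Using the energy-time uncertainty principle:
ΔEΔt ≥ ℏ/2

The minimum uncertainty in energy is:
ΔE_min = ℏ/(2Δt)
ΔE_min = (1.055e-34 J·s) / (2 × 2.890e-13 s)
ΔE_min = 1.825e-22 J = 1.139 meV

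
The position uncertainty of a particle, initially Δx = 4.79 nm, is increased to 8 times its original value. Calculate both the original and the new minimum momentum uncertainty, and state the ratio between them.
Original Δp_min = 1.101 × 10^-26 kg·m/s; new Δp'_min = 1.376 × 10^-27 kg·m/s; ratio Δp'_min/Δp_min = 1/8.

From the uncertainty principle ΔxΔp ≥ ℏ/2, the minimum momentum uncertainty is Δp_min = ℏ/(2Δx).

Original (Δx = 4.79 nm = 4.790e-09 m):
Δp_min = (1.055e-34 J·s)/(2 × 4.790e-09 m) = 1.101e-26 kg·m/s

When Δx → 8Δx:
Δp'_min = ℏ/(2 × 8Δx) = (1/8) × ℏ/(2Δx) = (1/8) × Δp_min
Δp'_min = 1/8 × 1.101e-26 kg·m/s = 1.376e-27 kg·m/s

Since Δp_min ∝ 1/Δx, when Δx is increased to 8 times its original value, Δp_min decreases to 1/8 of its original value.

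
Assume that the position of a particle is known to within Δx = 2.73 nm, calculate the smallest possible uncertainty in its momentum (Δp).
1.931 × 10^-26 kg·m/s

Using the Heisenberg uncertainty principle:
ΔxΔp ≥ ℏ/2

The minimum uncertainty in momentum is:
Δp_min = ℏ/(2Δx)
Δp_min = (1.055e-34 J·s) / (2 × 2.730e-09 m)
Δp_min = 1.931e-26 kg·m/s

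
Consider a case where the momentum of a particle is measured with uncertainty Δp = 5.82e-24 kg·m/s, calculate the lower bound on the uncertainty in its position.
9.060 pm

Using the Heisenberg uncertainty principle:
ΔxΔp ≥ ℏ/2

The minimum uncertainty in position is:
Δx_min = ℏ/(2Δp)
Δx_min = (1.055e-34 J·s) / (2 × 5.820e-24 kg·m/s)
Δx_min = 9.060e-12 m = 9.060 pm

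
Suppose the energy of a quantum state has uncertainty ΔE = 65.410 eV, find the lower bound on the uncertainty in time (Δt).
5.031 as

Using the energy-time uncertainty principle:
ΔEΔt ≥ ℏ/2

The minimum uncertainty in time is:
Δt_min = ℏ/(2ΔE)
Δt_min = (1.055e-34 J·s) / (2 × 1.048e-17 J)
Δt_min = 5.031e-18 s = 5.031 as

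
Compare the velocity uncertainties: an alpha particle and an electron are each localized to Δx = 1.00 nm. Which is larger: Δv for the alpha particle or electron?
The electron has the larger minimum velocity uncertainty, by a ratio of 7294.3.

For both particles, Δp_min = ℏ/(2Δx) = 5.273e-26 kg·m/s (same for both).

The velocity uncertainty is Δv = Δp/m:
- alpha particle: Δv = 5.273e-26 / 6.645e-27 = 7.935e+00 m/s = 7.935 m/s
- electron: Δv = 5.273e-26 / 9.109e-31 = 5.788e+04 m/s = 57.884 km/s

Ratio: 5.788e+04 / 7.935e+00 = 7294.3

The lighter particle has larger velocity uncertainty because Δv ∝ 1/m.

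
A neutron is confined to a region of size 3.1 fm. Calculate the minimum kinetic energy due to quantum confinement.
539.054 keV

Using the uncertainty principle:

1. Position uncertainty: Δx ≈ 3.100e-15 m
2. Minimum momentum uncertainty: Δp = ℏ/(2Δx) = 1.701e-20 kg·m/s
3. Minimum kinetic energy:
   KE = (Δp)²/(2m) = (1.701e-20)²/(2 × 1.675e-27 kg)
   KE = 8.637e-14 J = 539.054 keV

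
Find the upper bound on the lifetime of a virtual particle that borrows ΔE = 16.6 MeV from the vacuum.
19.826 ys

Using the energy-time uncertainty principle:
ΔEΔt ≥ ℏ/2

For a virtual particle borrowing energy ΔE, the maximum lifetime is:
Δt_max = ℏ/(2ΔE)

Converting energy:
ΔE = 16.6 MeV = 2.660e-12 J

Δt_max = (1.055e-34 J·s) / (2 × 2.660e-12 J)
Δt_max = 1.983e-23 s = 19.826 ys

Virtual particles with higher borrowed energy exist for shorter times.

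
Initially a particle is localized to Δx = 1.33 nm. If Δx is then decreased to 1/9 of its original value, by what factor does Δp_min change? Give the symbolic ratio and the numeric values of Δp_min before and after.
Original Δp_min = 3.965 × 10^-26 kg·m/s; new Δp'_min = 3.568 × 10^-25 kg·m/s; ratio Δp'_min/Δp_min = 9.

From the uncertainty principle ΔxΔp ≥ ℏ/2, the minimum momentum uncertainty is Δp_min = ℏ/(2Δx).

Original (Δx = 1.33 nm = 1.330e-09 m):
Δp_min = (1.055e-34 J·s)/(2 × 1.330e-09 m) = 3.965e-26 kg·m/s

When Δx → (1/9)Δx:
Δp'_min = ℏ/(2 × (1/9)Δx) = 9 × ℏ/(2Δx) = 9 × Δp_min
Δp'_min = 9 × 3.965e-26 kg·m/s = 3.568e-25 kg·m/s

Since Δp_min ∝ 1/Δx, when Δx is decreased to 1/9 of its original value, Δp_min increases to 9 times its original value.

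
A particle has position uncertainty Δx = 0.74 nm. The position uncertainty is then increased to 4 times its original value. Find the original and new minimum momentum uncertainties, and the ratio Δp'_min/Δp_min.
Original Δp_min = 7.125 × 10^-26 kg·m/s; new Δp'_min = 1.781 × 10^-26 kg·m/s; ratio Δp'_min/Δp_min = 1/4.

From the uncertainty principle ΔxΔp ≥ ℏ/2, the minimum momentum uncertainty is Δp_min = ℏ/(2Δx).

Original (Δx = 0.74 nm = 7.400e-10 m):
Δp_min = (1.055e-34 J·s)/(2 × 7.400e-10 m) = 7.125e-26 kg·m/s

When Δx → 4Δx:
Δp'_min = ℏ/(2 × 4Δx) = (1/4) × ℏ/(2Δx) = (1/4) × Δp_min
Δp'_min = 1/4 × 7.125e-26 kg·m/s = 1.781e-26 kg·m/s

Since Δp_min ∝ 1/Δx, when Δx is increased to 4 times its original value, Δp_min decreases to 1/4 of its original value.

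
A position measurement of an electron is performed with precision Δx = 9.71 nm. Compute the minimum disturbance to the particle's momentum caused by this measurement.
5.430 × 10^-27 kg·m/s

The uncertainty principle implies that measuring position disturbs momentum:
ΔxΔp ≥ ℏ/2

When we measure position with precision Δx, we necessarily introduce a momentum uncertainty:
Δp ≥ ℏ/(2Δx)
Δp_min = (1.055e-34 J·s) / (2 × 9.710e-09 m)
Δp_min = 5.430e-27 kg·m/s

The more precisely we measure position, the greater the momentum disturbance.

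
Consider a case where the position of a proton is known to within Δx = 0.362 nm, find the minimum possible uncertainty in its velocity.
87.084 m/s

Using the Heisenberg uncertainty principle and Δp = mΔv:
ΔxΔp ≥ ℏ/2
Δx(mΔv) ≥ ℏ/2

The minimum uncertainty in velocity is:
Δv_min = ℏ/(2mΔx)
Δv_min = (1.055e-34 J·s) / (2 × 1.673e-27 kg × 3.620e-10 m)
Δv_min = 8.708e+01 m/s = 87.084 m/s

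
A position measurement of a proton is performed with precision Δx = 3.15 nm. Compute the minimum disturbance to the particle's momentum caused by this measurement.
1.674 × 10^-26 kg·m/s

The uncertainty principle implies that measuring position disturbs momentum:
ΔxΔp ≥ ℏ/2

When we measure position with precision Δx, we necessarily introduce a momentum uncertainty:
Δp ≥ ℏ/(2Δx)
Δp_min = (1.055e-34 J·s) / (2 × 3.150e-09 m)
Δp_min = 1.674e-26 kg·m/s

The more precisely we measure position, the greater the momentum disturbance.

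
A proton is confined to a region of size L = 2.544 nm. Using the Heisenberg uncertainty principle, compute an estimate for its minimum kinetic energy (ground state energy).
801.530 neV

Using the uncertainty principle to estimate ground state energy:

1. The position uncertainty is approximately the confinement size:
   Δx ≈ L = 2.544e-09 m

2. From ΔxΔp ≥ ℏ/2, the minimum momentum uncertainty is:
   Δp ≈ ℏ/(2L) = 2.073e-26 kg·m/s

3. The kinetic energy is approximately:
   KE ≈ (Δp)²/(2m) = (2.073e-26)²/(2 × 1.673e-27 kg)
   KE ≈ 1.284e-25 J = 801.530 neV

This is an order-of-magnitude estimate of the ground state energy.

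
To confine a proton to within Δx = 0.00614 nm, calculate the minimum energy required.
137.600 meV

Localizing a particle requires giving it sufficient momentum uncertainty:

1. From uncertainty principle: Δp ≥ ℏ/(2Δx)
   Δp_min = (1.055e-34 J·s) / (2 × 6.140e-12 m)
   Δp_min = 8.588e-24 kg·m/s

2. This momentum uncertainty corresponds to kinetic energy:
   KE ≈ (Δp)²/(2m) = (8.588e-24)²/(2 × 1.673e-27 kg)
   KE = 2.205e-20 J = 137.600 meV

Tighter localization requires more energy.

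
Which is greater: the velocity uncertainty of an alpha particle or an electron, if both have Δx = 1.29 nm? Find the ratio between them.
The electron has the larger minimum velocity uncertainty, by a ratio of 7294.3.

For both particles, Δp_min = ℏ/(2Δx) = 4.087e-26 kg·m/s (same for both).

The velocity uncertainty is Δv = Δp/m:
- alpha particle: Δv = 4.087e-26 / 6.645e-27 = 6.152e+00 m/s = 6.152 m/s
- electron: Δv = 4.087e-26 / 9.109e-31 = 4.487e+04 m/s = 44.871 km/s

Ratio: 4.487e+04 / 6.152e+00 = 7294.3

The lighter particle has larger velocity uncertainty because Δv ∝ 1/m.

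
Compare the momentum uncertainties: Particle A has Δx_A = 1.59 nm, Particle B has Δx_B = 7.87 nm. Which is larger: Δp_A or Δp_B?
Particle A has the larger minimum momentum uncertainty, by a factor of 4.95.

For each particle, the minimum momentum uncertainty is Δp_min = ℏ/(2Δx):

Particle A: Δp_A = ℏ/(2×1.590e-09 m) = 3.316e-26 kg·m/s
Particle B: Δp_B = ℏ/(2×7.870e-09 m) = 6.700e-27 kg·m/s

Ratio: Δp_A/Δp_B = 4.95

Since Δp_min ∝ 1/Δx, the particle with smaller position uncertainty (A) has larger momentum uncertainty.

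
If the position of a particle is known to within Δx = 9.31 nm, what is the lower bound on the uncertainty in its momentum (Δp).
5.664 × 10^-27 kg·m/s

Using the Heisenberg uncertainty principle:
ΔxΔp ≥ ℏ/2

The minimum uncertainty in momentum is:
Δp_min = ℏ/(2Δx)
Δp_min = (1.055e-34 J·s) / (2 × 9.310e-09 m)
Δp_min = 5.664e-27 kg·m/s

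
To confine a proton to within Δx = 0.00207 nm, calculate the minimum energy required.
1.211 eV

Localizing a particle requires giving it sufficient momentum uncertainty:

1. From uncertainty principle: Δp ≥ ℏ/(2Δx)
   Δp_min = (1.055e-34 J·s) / (2 × 2.070e-12 m)
   Δp_min = 2.547e-23 kg·m/s

2. This momentum uncertainty corresponds to kinetic energy:
   KE ≈ (Δp)²/(2m) = (2.547e-23)²/(2 × 1.673e-27 kg)
   KE = 1.940e-19 J = 1.211 eV

Tighter localization requires more energy.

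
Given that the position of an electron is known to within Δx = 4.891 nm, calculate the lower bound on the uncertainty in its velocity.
11.835 km/s

Using the Heisenberg uncertainty principle and Δp = mΔv:
ΔxΔp ≥ ℏ/2
Δx(mΔv) ≥ ℏ/2

The minimum uncertainty in velocity is:
Δv_min = ℏ/(2mΔx)
Δv_min = (1.055e-34 J·s) / (2 × 9.109e-31 kg × 4.891e-09 m)
Δv_min = 1.183e+04 m/s = 11.835 km/s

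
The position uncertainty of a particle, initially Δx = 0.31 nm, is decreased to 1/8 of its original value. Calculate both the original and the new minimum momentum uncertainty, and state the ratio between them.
Original Δp_min = 1.701 × 10^-25 kg·m/s; new Δp'_min = 1.361 × 10^-24 kg·m/s; ratio Δp'_min/Δp_min = 8.

From the uncertainty principle ΔxΔp ≥ ℏ/2, the minimum momentum uncertainty is Δp_min = ℏ/(2Δx).

Original (Δx = 0.31 nm = 3.100e-10 m):
Δp_min = (1.055e-34 J·s)/(2 × 3.100e-10 m) = 1.701e-25 kg·m/s

When Δx → (1/8)Δx:
Δp'_min = ℏ/(2 × (1/8)Δx) = 8 × ℏ/(2Δx) = 8 × Δp_min
Δp'_min = 8 × 1.701e-25 kg·m/s = 1.361e-24 kg·m/s

Since Δp_min ∝ 1/Δx, when Δx is decreased to 1/8 of its original value, Δp_min increases to 8 times its original value.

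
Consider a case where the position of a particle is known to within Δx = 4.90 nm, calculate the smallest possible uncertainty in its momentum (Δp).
1.076 × 10^-26 kg·m/s

Using the Heisenberg uncertainty principle:
ΔxΔp ≥ ℏ/2

The minimum uncertainty in momentum is:
Δp_min = ℏ/(2Δx)
Δp_min = (1.055e-34 J·s) / (2 × 4.900e-09 m)
Δp_min = 1.076e-26 kg·m/s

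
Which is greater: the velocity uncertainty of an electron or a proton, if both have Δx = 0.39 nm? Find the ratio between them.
The electron has the larger minimum velocity uncertainty, by a ratio of 1836.2.

For both particles, Δp_min = ℏ/(2Δx) = 1.352e-25 kg·m/s (same for both).

The velocity uncertainty is Δv = Δp/m:
- electron: Δv = 1.352e-25 / 9.109e-31 = 1.484e+05 m/s = 148.420 km/s
- proton: Δv = 1.352e-25 / 1.673e-27 = 8.083e+01 m/s = 80.832 m/s

Ratio: 1.484e+05 / 8.083e+01 = 1836.2

The lighter particle has larger velocity uncertainty because Δv ∝ 1/m.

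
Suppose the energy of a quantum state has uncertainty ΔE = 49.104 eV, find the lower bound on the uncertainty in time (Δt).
6.702 as

Using the energy-time uncertainty principle:
ΔEΔt ≥ ℏ/2

The minimum uncertainty in time is:
Δt_min = ℏ/(2ΔE)
Δt_min = (1.055e-34 J·s) / (2 × 7.867e-18 J)
Δt_min = 6.702e-18 s = 6.702 as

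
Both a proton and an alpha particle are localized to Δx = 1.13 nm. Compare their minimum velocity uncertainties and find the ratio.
The proton has the larger minimum velocity uncertainty, by a ratio of 4.0.

For both particles, Δp_min = ℏ/(2Δx) = 4.666e-26 kg·m/s (same for both).

The velocity uncertainty is Δv = Δp/m:
- proton: Δv = 4.666e-26 / 1.673e-27 = 2.790e+01 m/s = 27.898 m/s
- alpha particle: Δv = 4.666e-26 / 6.645e-27 = 7.023e+00 m/s = 7.023 m/s

Ratio: 2.790e+01 / 7.023e+00 = 4.0

The lighter particle has larger velocity uncertainty because Δv ∝ 1/m.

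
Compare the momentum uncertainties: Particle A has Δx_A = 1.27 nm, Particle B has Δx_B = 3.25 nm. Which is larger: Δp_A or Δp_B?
Particle A has the larger minimum momentum uncertainty, by a factor of 2.56.

For each particle, the minimum momentum uncertainty is Δp_min = ℏ/(2Δx):

Particle A: Δp_A = ℏ/(2×1.270e-09 m) = 4.152e-26 kg·m/s
Particle B: Δp_B = ℏ/(2×3.250e-09 m) = 1.622e-26 kg·m/s

Ratio: Δp_A/Δp_B = 2.56

Since Δp_min ∝ 1/Δx, the particle with smaller position uncertainty (A) has larger momentum uncertainty.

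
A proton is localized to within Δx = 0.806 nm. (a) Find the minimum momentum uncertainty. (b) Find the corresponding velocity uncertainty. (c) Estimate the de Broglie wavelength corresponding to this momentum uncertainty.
(a) Δp_min = 6.542 × 10^-26 kg·m/s
(b) Δv_min = 39.112 m/s
(c) λ_dB = 10.128 nm

Step-by-step:

(a) From the uncertainty principle:
Δp_min = ℏ/(2Δx) = (1.055e-34 J·s)/(2 × 8.060e-10 m) = 6.542e-26 kg·m/s

(b) The velocity uncertainty:
Δv = Δp/m = (6.542e-26 kg·m/s)/(1.673e-27 kg) = 3.911e+01 m/s = 39.112 m/s

(c) The de Broglie wavelength for this momentum:
λ = h/p = (6.626e-34 J·s)/(6.542e-26 kg·m/s) = 1.013e-08 m = 10.128 nm

Note: The de Broglie wavelength is comparable to the localization size, as expected from wave-particle duality.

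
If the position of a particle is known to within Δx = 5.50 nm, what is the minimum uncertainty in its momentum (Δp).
9.587 × 10^-27 kg·m/s

Using the Heisenberg uncertainty principle:
ΔxΔp ≥ ℏ/2

The minimum uncertainty in momentum is:
Δp_min = ℏ/(2Δx)
Δp_min = (1.055e-34 J·s) / (2 × 5.500e-09 m)
Δp_min = 9.587e-27 kg·m/s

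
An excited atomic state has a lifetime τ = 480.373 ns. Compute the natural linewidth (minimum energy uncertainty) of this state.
685.105 peV

Using the energy-time uncertainty principle:
ΔEΔt ≥ ℏ/2

The lifetime τ represents the time uncertainty Δt.
The natural linewidth (minimum energy uncertainty) is:

ΔE = ℏ/(2τ)
ΔE = (1.055e-34 J·s) / (2 × 4.804e-07 s)
ΔE = 1.098e-28 J = 685.105 peV

This natural linewidth limits the precision of spectroscopic measurements.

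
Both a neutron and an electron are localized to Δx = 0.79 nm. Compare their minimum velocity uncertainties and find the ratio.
The electron has the larger minimum velocity uncertainty, by a ratio of 1838.7.

For both particles, Δp_min = ℏ/(2Δx) = 6.675e-26 kg·m/s (same for both).

The velocity uncertainty is Δv = Δp/m:
- neutron: Δv = 6.675e-26 / 1.675e-27 = 3.985e+01 m/s = 39.850 m/s
- electron: Δv = 6.675e-26 / 9.109e-31 = 7.327e+04 m/s = 73.271 km/s

Ratio: 7.327e+04 / 3.985e+01 = 1838.7

The lighter particle has larger velocity uncertainty because Δv ∝ 1/m.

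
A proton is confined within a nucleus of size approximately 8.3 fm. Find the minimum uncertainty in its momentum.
6.353 × 10^-21 kg·m/s

Using the Heisenberg uncertainty principle:
ΔxΔp ≥ ℏ/2

With Δx ≈ L = 8.300e-15 m (the confinement size):
Δp_min = ℏ/(2Δx)
Δp_min = (1.055e-34 J·s) / (2 × 8.300e-15 m)
Δp_min = 6.353e-21 kg·m/s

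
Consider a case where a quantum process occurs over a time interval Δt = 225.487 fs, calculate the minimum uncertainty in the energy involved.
1.460 meV

Using the energy-time uncertainty principle:
ΔEΔt ≥ ℏ/2

The minimum uncertainty in energy is:
ΔE_min = ℏ/(2Δt)
ΔE_min = (1.055e-34 J·s) / (2 × 2.255e-13 s)
ΔE_min = 2.338e-22 J = 1.460 meV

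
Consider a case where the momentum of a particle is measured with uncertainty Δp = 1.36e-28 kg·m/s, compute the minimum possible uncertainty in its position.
387.710 nm

Using the Heisenberg uncertainty principle:
ΔxΔp ≥ ℏ/2

The minimum uncertainty in position is:
Δx_min = ℏ/(2Δp)
Δx_min = (1.055e-34 J·s) / (2 × 1.360e-28 kg·m/s)
Δx_min = 3.877e-07 m = 387.710 nm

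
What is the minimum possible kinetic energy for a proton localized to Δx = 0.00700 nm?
105.866 meV

Localizing a particle requires giving it sufficient momentum uncertainty:

1. From uncertainty principle: Δp ≥ ℏ/(2Δx)
   Δp_min = (1.055e-34 J·s) / (2 × 7.000e-12 m)
   Δp_min = 7.533e-24 kg·m/s

2. This momentum uncertainty corresponds to kinetic energy:
   KE ≈ (Δp)²/(2m) = (7.533e-24)²/(2 × 1.673e-27 kg)
   KE = 1.696e-20 J = 105.866 meV

Tighter localization requires more energy.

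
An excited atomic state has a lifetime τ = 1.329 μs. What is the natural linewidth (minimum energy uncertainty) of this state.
247.634 peV

Using the energy-time uncertainty principle:
ΔEΔt ≥ ℏ/2

The lifetime τ represents the time uncertainty Δt.
The natural linewidth (minimum energy uncertainty) is:

ΔE = ℏ/(2τ)
ΔE = (1.055e-34 J·s) / (2 × 1.329e-06 s)
ΔE = 3.968e-29 J = 247.634 peV

This natural linewidth limits the precision of spectroscopic measurements.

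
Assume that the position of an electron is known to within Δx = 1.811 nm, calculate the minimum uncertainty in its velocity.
31.962 km/s

Using the Heisenberg uncertainty principle and Δp = mΔv:
ΔxΔp ≥ ℏ/2
Δx(mΔv) ≥ ℏ/2

The minimum uncertainty in velocity is:
Δv_min = ℏ/(2mΔx)
Δv_min = (1.055e-34 J·s) / (2 × 9.109e-31 kg × 1.811e-09 m)
Δv_min = 3.196e+04 m/s = 31.962 km/s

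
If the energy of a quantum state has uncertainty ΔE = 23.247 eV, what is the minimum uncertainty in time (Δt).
14.157 as

Using the energy-time uncertainty principle:
ΔEΔt ≥ ℏ/2

The minimum uncertainty in time is:
Δt_min = ℏ/(2ΔE)
Δt_min = (1.055e-34 J·s) / (2 × 3.725e-18 J)
Δt_min = 1.416e-17 s = 14.157 as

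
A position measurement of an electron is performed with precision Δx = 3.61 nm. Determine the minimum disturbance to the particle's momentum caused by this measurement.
1.461 × 10^-26 kg·m/s

The uncertainty principle implies that measuring position disturbs momentum:
ΔxΔp ≥ ℏ/2

When we measure position with precision Δx, we necessarily introduce a momentum uncertainty:
Δp ≥ ℏ/(2Δx)
Δp_min = (1.055e-34 J·s) / (2 × 3.610e-09 m)
Δp_min = 1.461e-26 kg·m/s

The more precisely we measure position, the greater the momentum disturbance.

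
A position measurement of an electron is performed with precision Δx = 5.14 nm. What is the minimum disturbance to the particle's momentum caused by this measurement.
1.026 × 10^-26 kg·m/s

The uncertainty principle implies that measuring position disturbs momentum:
ΔxΔp ≥ ℏ/2

When we measure position with precision Δx, we necessarily introduce a momentum uncertainty:
Δp ≥ ℏ/(2Δx)
Δp_min = (1.055e-34 J·s) / (2 × 5.140e-09 m)
Δp_min = 1.026e-26 kg·m/s

The more precisely we measure position, the greater the momentum disturbance.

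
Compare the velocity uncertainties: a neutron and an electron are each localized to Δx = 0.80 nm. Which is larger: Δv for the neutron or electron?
The electron has the larger minimum velocity uncertainty, by a ratio of 1838.7.

For both particles, Δp_min = ℏ/(2Δx) = 6.591e-26 kg·m/s (same for both).

The velocity uncertainty is Δv = Δp/m:
- neutron: Δv = 6.591e-26 / 1.675e-27 = 3.935e+01 m/s = 39.351 m/s
- electron: Δv = 6.591e-26 / 9.109e-31 = 7.235e+04 m/s = 72.355 km/s

Ratio: 7.235e+04 / 3.935e+01 = 1838.7

The lighter particle has larger velocity uncertainty because Δv ∝ 1/m.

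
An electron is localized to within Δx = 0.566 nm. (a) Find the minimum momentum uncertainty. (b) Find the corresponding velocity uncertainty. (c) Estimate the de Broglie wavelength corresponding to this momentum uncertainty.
(a) Δp_min = 9.316 × 10^-26 kg·m/s
(b) Δv_min = 102.268 km/s
(c) λ_dB = 7.113 nm

Step-by-step:

(a) From the uncertainty principle:
Δp_min = ℏ/(2Δx) = (1.055e-34 J·s)/(2 × 5.660e-10 m) = 9.316e-26 kg·m/s

(b) The velocity uncertainty:
Δv = Δp/m = (9.316e-26 kg·m/s)/(9.109e-31 kg) = 1.023e+05 m/s = 102.268 km/s

(c) The de Broglie wavelength for this momentum:
λ = h/p = (6.626e-34 J·s)/(9.316e-26 kg·m/s) = 7.113e-09 m = 7.113 nm

Note: The de Broglie wavelength is comparable to the localization size, as expected from wave-particle duality.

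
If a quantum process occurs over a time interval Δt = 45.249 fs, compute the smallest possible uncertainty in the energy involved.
7.273 meV

Using the energy-time uncertainty principle:
ΔEΔt ≥ ℏ/2

The minimum uncertainty in energy is:
ΔE_min = ℏ/(2Δt)
ΔE_min = (1.055e-34 J·s) / (2 × 4.525e-14 s)
ΔE_min = 1.165e-21 J = 7.273 meV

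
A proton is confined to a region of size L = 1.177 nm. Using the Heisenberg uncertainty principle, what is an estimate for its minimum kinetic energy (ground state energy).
3.745 μeV

Using the uncertainty principle to estimate ground state energy:

1. The position uncertainty is approximately the confinement size:
   Δx ≈ L = 1.177e-09 m

2. From ΔxΔp ≥ ℏ/2, the minimum momentum uncertainty is:
   Δp ≈ ℏ/(2L) = 4.480e-26 kg·m/s

3. The kinetic energy is approximately:
   KE ≈ (Δp)²/(2m) = (4.480e-26)²/(2 × 1.673e-27 kg)
   KE ≈ 5.999e-25 J = 3.745 μeV

This is an order-of-magnitude estimate of the ground state energy.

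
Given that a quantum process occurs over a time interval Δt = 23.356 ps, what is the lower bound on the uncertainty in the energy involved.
14.091 μeV

Using the energy-time uncertainty principle:
ΔEΔt ≥ ℏ/2

The minimum uncertainty in energy is:
ΔE_min = ℏ/(2Δt)
ΔE_min = (1.055e-34 J·s) / (2 × 2.336e-11 s)
ΔE_min = 2.258e-24 J = 14.091 μeV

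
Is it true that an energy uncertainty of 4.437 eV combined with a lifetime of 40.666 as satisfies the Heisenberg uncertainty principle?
No, it violates the uncertainty relation.

Calculate the product ΔEΔt:
ΔE = 4.437 eV = 7.109e-19 J
ΔEΔt = (7.109e-19 J) × (4.067e-17 s)
ΔEΔt = 2.891e-35 J·s

Compare to the minimum allowed value ℏ/2:
ℏ/2 = 5.273e-35 J·s

Since ΔEΔt = 2.891e-35 J·s < 5.273e-35 J·s = ℏ/2,
this violates the uncertainty relation.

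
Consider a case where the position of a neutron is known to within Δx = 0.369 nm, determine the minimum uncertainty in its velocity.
85.315 m/s

Using the Heisenberg uncertainty principle and Δp = mΔv:
ΔxΔp ≥ ℏ/2
Δx(mΔv) ≥ ℏ/2

The minimum uncertainty in velocity is:
Δv_min = ℏ/(2mΔx)
Δv_min = (1.055e-34 J·s) / (2 × 1.675e-27 kg × 3.690e-10 m)
Δv_min = 8.531e+01 m/s = 85.315 m/s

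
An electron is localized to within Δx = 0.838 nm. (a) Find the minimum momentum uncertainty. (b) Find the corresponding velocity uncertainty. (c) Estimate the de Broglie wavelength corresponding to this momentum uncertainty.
(a) Δp_min = 6.292 × 10^-26 kg·m/s
(b) Δv_min = 69.074 km/s
(c) λ_dB = 10.531 nm

Step-by-step:

(a) From the uncertainty principle:
Δp_min = ℏ/(2Δx) = (1.055e-34 J·s)/(2 × 8.380e-10 m) = 6.292e-26 kg·m/s

(b) The velocity uncertainty:
Δv = Δp/m = (6.292e-26 kg·m/s)/(9.109e-31 kg) = 6.907e+04 m/s = 69.074 km/s

(c) The de Broglie wavelength for this momentum:
λ = h/p = (6.626e-34 J·s)/(6.292e-26 kg·m/s) = 1.053e-08 m = 10.531 nm

Note: The de Broglie wavelength is comparable to the localization size, as expected from wave-particle duality.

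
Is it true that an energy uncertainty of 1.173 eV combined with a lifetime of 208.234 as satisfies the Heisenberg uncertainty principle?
No, it violates the uncertainty relation.

Calculate the product ΔEΔt:
ΔE = 1.173 eV = 1.879e-19 J
ΔEΔt = (1.879e-19 J) × (2.082e-16 s)
ΔEΔt = 3.913e-35 J·s

Compare to the minimum allowed value ℏ/2:
ℏ/2 = 5.273e-35 J·s

Since ΔEΔt = 3.913e-35 J·s < 5.273e-35 J·s = ℏ/2,
this violates the uncertainty relation.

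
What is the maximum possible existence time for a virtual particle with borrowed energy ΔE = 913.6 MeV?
3.602 × 10^-25 s

Using the energy-time uncertainty principle:
ΔEΔt ≥ ℏ/2

For a virtual particle borrowing energy ΔE, the maximum lifetime is:
Δt_max = ℏ/(2ΔE)

Converting energy:
ΔE = 913.6 MeV = 1.464e-10 J

Δt_max = (1.055e-34 J·s) / (2 × 1.464e-10 J)
Δt_max = 3.602e-25 s = 3.602 × 10^-25 s

Virtual particles with higher borrowed energy exist for shorter times.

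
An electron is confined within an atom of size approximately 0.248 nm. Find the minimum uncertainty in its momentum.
2.126 × 10^-25 kg·m/s

Using the Heisenberg uncertainty principle:
ΔxΔp ≥ ℏ/2

With Δx ≈ L = 2.480e-10 m (the confinement size):
Δp_min = ℏ/(2Δx)
Δp_min = (1.055e-34 J·s) / (2 × 2.480e-10 m)
Δp_min = 2.126e-25 kg·m/s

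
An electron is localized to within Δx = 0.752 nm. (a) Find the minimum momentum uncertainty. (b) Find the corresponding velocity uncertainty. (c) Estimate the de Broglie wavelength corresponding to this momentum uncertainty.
(a) Δp_min = 7.012 × 10^-26 kg·m/s
(b) Δv_min = 76.973 km/s
(c) λ_dB = 9.450 nm

Step-by-step:

(a) From the uncertainty principle:
Δp_min = ℏ/(2Δx) = (1.055e-34 J·s)/(2 × 7.520e-10 m) = 7.012e-26 kg·m/s

(b) The velocity uncertainty:
Δv = Δp/m = (7.012e-26 kg·m/s)/(9.109e-31 kg) = 7.697e+04 m/s = 76.973 km/s

(c) The de Broglie wavelength for this momentum:
λ = h/p = (6.626e-34 J·s)/(7.012e-26 kg·m/s) = 9.450e-09 m = 9.450 nm

Note: The de Broglie wavelength is comparable to the localization size, as expected from wave-particle duality.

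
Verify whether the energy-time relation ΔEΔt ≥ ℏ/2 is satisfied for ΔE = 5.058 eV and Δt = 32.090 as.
No, it violates the uncertainty relation.

Calculate the product ΔEΔt:
ΔE = 5.058 eV = 8.104e-19 J
ΔEΔt = (8.104e-19 J) × (3.209e-17 s)
ΔEΔt = 2.601e-35 J·s

Compare to the minimum allowed value ℏ/2:
ℏ/2 = 5.273e-35 J·s

Since ΔEΔt = 2.601e-35 J·s < 5.273e-35 J·s = ℏ/2,
this violates the uncertainty relation.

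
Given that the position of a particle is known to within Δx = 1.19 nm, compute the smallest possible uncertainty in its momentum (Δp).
4.431 × 10^-26 kg·m/s

Using the Heisenberg uncertainty principle:
ΔxΔp ≥ ℏ/2

The minimum uncertainty in momentum is:
Δp_min = ℏ/(2Δx)
Δp_min = (1.055e-34 J·s) / (2 × 1.190e-09 m)
Δp_min = 4.431e-26 kg·m/s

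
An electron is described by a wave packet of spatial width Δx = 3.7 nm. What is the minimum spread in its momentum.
1.425 × 10^-26 kg·m/s

For a wave packet, the spatial width Δx and momentum spread Δp are related by the uncertainty principle:
ΔxΔp ≥ ℏ/2

The minimum momentum spread is:
Δp_min = ℏ/(2Δx)
Δp_min = (1.055e-34 J·s) / (2 × 3.700e-09 m)
Δp_min = 1.425e-26 kg·m/s

A wave packet cannot have both a well-defined position and well-defined momentum.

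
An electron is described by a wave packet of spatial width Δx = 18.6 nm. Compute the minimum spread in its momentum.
2.835 × 10^-27 kg·m/s

For a wave packet, the spatial width Δx and momentum spread Δp are related by the uncertainty principle:
ΔxΔp ≥ ℏ/2

The minimum momentum spread is:
Δp_min = ℏ/(2Δx)
Δp_min = (1.055e-34 J·s) / (2 × 1.860e-08 m)
Δp_min = 2.835e-27 kg·m/s

A wave packet cannot have both a well-defined position and well-defined momentum.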